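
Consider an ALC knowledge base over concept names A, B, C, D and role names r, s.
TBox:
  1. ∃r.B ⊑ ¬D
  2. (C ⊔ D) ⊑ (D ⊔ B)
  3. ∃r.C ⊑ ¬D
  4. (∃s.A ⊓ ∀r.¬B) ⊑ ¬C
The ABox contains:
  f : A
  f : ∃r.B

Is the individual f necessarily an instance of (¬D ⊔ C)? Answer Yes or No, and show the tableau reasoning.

Yes

1. f : (¬D ⊔ C)?  L(f) = {A, ∃r.B} ∪ {(D ⊓ ¬C)}
   clash {D, ¬D} at f — f ∈ (¬D ⊔ C)
2. Hence f : (¬D ⊔ C): entailed.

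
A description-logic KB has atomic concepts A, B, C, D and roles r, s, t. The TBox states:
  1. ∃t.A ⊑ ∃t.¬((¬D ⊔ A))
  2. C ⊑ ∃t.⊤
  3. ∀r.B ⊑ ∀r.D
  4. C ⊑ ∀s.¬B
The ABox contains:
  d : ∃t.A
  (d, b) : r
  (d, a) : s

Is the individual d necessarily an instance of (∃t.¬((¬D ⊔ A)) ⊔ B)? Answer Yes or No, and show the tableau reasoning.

1. d : (∃t.¬((¬D ⊔ A)) ⊔ B)?  L(d) = {∃t.A} ∪ {(∀t.(¬D ⊔ A) ⊓ ¬B)}
   clash {A, ¬A} at an ∃-successor — d ∈ (∃t.¬((¬D ⊔ A)) ⊔ B)
2. Hence d : (∃t.¬((¬D ⊔ A)) ⊔ B): entailed.

Yes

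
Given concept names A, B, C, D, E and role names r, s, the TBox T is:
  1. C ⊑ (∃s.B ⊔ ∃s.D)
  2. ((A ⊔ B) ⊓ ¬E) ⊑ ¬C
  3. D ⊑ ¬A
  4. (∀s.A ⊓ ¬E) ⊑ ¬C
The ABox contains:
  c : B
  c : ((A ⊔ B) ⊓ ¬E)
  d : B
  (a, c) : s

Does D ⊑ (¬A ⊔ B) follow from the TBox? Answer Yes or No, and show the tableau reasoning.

1. D ⊑ (¬A ⊔ B)  ⇔  (D ⊓ (A ⊓ ¬B)) unsat w.r.t. T
   all branches close; clash {A, ¬A} at x₀
2. Hence D ⊑ (¬A ⊔ B): entailed.

Yes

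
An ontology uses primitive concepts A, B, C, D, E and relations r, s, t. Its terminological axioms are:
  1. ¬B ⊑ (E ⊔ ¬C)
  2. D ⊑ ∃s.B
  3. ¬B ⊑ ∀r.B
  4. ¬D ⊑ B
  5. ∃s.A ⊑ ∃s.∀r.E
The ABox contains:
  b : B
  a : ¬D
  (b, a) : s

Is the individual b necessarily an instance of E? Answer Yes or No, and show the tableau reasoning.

1. b : E?  L(b) = {B} ∪ {¬E}
   open: L(b) ⊇ {B, ¬D, ¬E, ∀s.¬A} — b ∉ E possible
2. Hence b : E: not entailed.

No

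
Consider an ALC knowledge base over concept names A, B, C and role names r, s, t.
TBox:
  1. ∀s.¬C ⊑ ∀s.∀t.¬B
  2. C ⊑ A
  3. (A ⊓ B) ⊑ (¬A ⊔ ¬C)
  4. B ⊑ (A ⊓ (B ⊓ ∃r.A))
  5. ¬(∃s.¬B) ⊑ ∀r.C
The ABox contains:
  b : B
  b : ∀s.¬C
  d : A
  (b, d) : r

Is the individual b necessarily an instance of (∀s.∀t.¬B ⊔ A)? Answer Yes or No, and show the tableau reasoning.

1. b : (∀s.∀t.¬B ⊔ A)?  L(b) = {B, ∀s.¬C} ∪ {(∃s.∃t.B ⊓ ¬A)}
   clash {A, ¬A} at b — b ∈ (∀s.∀t.¬B ⊔ A)
2. Hence b : (∀s.∀t.¬B ⊔ A): entailed.

Yes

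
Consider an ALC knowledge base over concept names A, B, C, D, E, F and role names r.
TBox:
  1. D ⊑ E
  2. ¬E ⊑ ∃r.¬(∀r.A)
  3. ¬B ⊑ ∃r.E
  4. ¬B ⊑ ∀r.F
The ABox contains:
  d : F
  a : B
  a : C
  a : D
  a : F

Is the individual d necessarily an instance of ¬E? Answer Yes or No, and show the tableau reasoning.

1. d : ¬E?  L(d) = {F} ∪ {E}
   open: L(d) ⊇ {B, E, F} — d ∉ ¬E possible
2. Hence d : ¬E: not entailed.

No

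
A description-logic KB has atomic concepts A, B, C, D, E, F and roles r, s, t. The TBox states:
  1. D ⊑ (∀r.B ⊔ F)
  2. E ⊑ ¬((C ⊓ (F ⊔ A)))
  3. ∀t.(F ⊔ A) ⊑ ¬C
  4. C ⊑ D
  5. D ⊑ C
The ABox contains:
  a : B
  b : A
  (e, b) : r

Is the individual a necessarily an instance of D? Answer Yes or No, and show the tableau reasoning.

No

1. a : D?  L(a) = {B} ∪ {¬D}
   open: L(a) ⊇ {B, ¬C, ¬D, ¬E} — a ∉ D possible
2. Hence a : D: not entailed.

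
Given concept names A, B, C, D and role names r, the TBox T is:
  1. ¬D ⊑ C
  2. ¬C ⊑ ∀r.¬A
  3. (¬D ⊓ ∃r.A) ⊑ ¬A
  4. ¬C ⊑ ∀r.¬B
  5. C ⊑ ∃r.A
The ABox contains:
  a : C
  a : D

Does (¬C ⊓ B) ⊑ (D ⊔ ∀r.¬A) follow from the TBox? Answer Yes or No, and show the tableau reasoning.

Yes

1. (¬C ⊓ B) ⊑ (D ⊔ ∀r.¬A)  ⇔  ((¬C ⊓ B) ⊓ (¬D ⊓ ∃r.A)) unsat w.r.t. T
   all branches close; clash {C, ¬C} at x₀
2. Hence (¬C ⊓ B) ⊑ (D ⊔ ∀r.¬A): entailed.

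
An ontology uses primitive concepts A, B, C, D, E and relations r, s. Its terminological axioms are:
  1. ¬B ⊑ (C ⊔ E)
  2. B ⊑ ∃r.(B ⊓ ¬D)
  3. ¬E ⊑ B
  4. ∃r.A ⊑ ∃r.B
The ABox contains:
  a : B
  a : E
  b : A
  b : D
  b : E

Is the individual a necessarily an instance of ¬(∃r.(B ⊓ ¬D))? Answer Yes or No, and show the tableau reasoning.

No

1. a : ¬(∃r.(B ⊓ ¬D))?  L(a) = {B, E} ∪ {∃r.(B ⊓ ¬D)}
   open: L(a) ⊇ {B, E, ∀r.¬A, ∃r.(B ⊓ ¬D)} (+ ∃-successors) — a ∉ ¬(∃r.(B ⊓ ¬D)) possible
2. Hence a : ¬(∃r.(B ⊓ ¬D)): not entailed.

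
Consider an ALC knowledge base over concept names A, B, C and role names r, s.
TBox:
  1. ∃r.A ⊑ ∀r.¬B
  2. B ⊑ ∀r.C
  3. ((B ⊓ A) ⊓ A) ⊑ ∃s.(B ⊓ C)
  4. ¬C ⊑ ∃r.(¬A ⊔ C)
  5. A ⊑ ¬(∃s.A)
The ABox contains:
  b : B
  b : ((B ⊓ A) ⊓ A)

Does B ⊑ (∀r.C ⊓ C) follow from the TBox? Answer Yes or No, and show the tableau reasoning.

1. B ⊑ (∀r.C ⊓ C)  ⇔  (B ⊓ (∃r.¬C ⊔ ¬C)) unsat w.r.t. T
   apply at x₀: B⊑∀r.C
   open: L(x₀) ⊇ {B, ¬A, ¬C, ∀r.C, ∀r.¬A, …} (+ ∃-successors)
2. Hence B ⊑ (∀r.C ⊓ C): not entailed.

No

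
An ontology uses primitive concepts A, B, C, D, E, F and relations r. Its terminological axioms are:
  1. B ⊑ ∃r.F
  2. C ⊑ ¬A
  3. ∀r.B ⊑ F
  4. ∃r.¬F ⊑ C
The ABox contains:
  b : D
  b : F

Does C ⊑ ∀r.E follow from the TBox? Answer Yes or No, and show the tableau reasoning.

1. C ⊑ ∀r.E  ⇔  (C ⊓ ∃r.¬E) unsat w.r.t. T
   apply at x₀: C⊑¬A
   open: L(x₀) ⊇ {C, ¬A, ¬B, ∃r.¬B, ∃r.¬E} (+ ∃-successors)
2. Hence C ⊑ ∀r.E: not entailed.

No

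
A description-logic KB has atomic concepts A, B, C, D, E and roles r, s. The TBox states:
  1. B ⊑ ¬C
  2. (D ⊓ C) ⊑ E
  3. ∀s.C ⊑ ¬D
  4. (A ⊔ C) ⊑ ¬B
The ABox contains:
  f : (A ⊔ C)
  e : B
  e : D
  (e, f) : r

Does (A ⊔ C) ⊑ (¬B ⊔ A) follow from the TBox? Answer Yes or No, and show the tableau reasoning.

Yes

1. (A ⊔ C) ⊑ (¬B ⊔ A)  ⇔  ((A ⊔ C) ⊓ (B ⊓ ¬A)) unsat w.r.t. T
   all branches close; clash {C, ¬C} at x₀
2. Hence (A ⊔ C) ⊑ (¬B ⊔ A): entailed.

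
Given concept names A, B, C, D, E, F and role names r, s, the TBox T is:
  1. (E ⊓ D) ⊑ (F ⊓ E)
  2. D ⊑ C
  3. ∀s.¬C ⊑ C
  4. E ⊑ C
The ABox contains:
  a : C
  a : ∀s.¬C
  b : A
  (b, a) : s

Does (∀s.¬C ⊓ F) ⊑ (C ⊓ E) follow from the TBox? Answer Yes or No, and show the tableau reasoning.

1. (∀s.¬C ⊓ F) ⊑ (C ⊓ E)  ⇔  ((∀s.¬C ⊓ F) ⊓ (¬C ⊔ ¬E)) unsat w.r.t. T
   apply at x₀: ∀s.¬C⊑C
   open: L(x₀) ⊇ {C, F, ¬D, ¬E, ∀s.¬C}
2. Hence (∀s.¬C ⊓ F) ⊑ (C ⊓ E): not entailed.

No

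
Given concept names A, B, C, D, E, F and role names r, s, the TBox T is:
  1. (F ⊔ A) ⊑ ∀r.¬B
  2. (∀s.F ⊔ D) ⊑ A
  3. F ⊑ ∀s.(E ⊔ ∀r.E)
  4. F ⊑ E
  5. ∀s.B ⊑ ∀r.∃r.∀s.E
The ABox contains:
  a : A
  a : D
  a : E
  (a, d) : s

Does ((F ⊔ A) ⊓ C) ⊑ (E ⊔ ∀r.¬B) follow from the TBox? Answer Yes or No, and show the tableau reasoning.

1. ((F ⊔ A) ⊓ C) ⊑ (E ⊔ ∀r.¬B)  ⇔  (((F ⊔ A) ⊓ C) ⊓ (¬E ⊓ ∃r.B)) unsat w.r.t. T
   all branches close; clash {E, ¬E} at x₀
2. Hence ((F ⊔ A) ⊓ C) ⊑ (E ⊔ ∀r.¬B): entailed.

Yes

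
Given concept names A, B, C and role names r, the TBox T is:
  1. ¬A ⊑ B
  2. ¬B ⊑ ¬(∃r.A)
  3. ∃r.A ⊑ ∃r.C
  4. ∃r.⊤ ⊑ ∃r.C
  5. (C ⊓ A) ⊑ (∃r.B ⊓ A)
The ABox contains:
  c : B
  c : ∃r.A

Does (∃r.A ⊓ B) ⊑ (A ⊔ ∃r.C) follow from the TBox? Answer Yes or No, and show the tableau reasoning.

Yes

1. (∃r.A ⊓ B) ⊑ (A ⊔ ∃r.C)  ⇔  ((∃r.A ⊓ B) ⊓ (¬A ⊓ ∀r.¬C)) unsat w.r.t. T
   all branches close; clash {A, ¬A} at x₀
2. Hence (∃r.A ⊓ B) ⊑ (A ⊔ ∃r.C): entailed.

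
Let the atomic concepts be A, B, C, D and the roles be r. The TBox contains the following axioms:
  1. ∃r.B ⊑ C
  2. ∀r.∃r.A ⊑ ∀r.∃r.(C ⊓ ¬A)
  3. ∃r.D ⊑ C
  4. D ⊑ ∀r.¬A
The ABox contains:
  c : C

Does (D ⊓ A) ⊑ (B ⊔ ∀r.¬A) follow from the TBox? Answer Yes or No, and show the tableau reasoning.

Yes

1. (D ⊓ A) ⊑ (B ⊔ ∀r.¬A)  ⇔  ((D ⊓ A) ⊓ (¬B ⊓ ∃r.A)) unsat w.r.t. T
   all branches close; clash {A, ¬A} at an ∃-successor
2. Hence (D ⊓ A) ⊑ (B ⊔ ∀r.¬A): entailed.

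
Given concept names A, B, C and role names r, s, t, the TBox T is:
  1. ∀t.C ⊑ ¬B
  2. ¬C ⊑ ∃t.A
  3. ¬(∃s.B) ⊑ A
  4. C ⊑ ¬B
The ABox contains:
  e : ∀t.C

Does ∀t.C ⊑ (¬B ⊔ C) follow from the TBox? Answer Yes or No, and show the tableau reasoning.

1. ∀t.C ⊑ (¬B ⊔ C)  ⇔  (∀t.C ⊓ (B ⊓ ¬C)) unsat w.r.t. T
   all branches close; clash {B, ¬B} at x₀
2. Hence ∀t.C ⊑ (¬B ⊔ C): entailed.

Yes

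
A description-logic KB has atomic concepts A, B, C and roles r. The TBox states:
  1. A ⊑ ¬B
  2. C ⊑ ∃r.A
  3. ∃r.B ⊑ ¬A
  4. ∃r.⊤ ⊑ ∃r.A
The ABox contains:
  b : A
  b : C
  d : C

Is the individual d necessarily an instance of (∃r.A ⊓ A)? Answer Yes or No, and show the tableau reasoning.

1. d : (∃r.A ⊓ A)?  L(d) = {C} ∪ {(∀r.¬A ⊔ ¬A)}
   apply at d: C⊑∃r.A
   open: L(d) ⊇ {C, ¬A, ∃r.A} (+ ∃-successors) — d ∉ (∃r.A ⊓ A) possible
2. Hence d : (∃r.A ⊓ A): not entailed.

No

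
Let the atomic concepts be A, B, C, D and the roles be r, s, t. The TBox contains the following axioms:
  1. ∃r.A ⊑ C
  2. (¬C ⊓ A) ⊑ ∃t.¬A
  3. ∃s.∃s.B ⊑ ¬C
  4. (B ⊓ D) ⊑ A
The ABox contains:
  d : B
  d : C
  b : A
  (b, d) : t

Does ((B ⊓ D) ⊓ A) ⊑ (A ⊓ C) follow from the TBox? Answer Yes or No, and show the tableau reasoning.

1. ((B ⊓ D) ⊓ A) ⊑ (A ⊓ C)  ⇔  (((B ⊓ D) ⊓ A) ⊓ (¬A ⊔ ¬C)) unsat w.r.t. T
   open: L(x₀) ⊇ {A, B, D, ¬C, ∀r.¬A, …} (+ ∃-successors)
2. Hence ((B ⊓ D) ⊓ A) ⊑ (A ⊓ C): not entailed.

No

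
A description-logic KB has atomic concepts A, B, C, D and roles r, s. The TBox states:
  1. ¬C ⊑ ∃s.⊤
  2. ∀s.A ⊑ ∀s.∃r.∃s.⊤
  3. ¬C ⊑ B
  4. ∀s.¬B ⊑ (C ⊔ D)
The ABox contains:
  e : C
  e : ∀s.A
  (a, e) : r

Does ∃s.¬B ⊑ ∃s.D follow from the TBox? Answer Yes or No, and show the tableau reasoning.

1. ∃s.¬B ⊑ ∃s.D  ⇔  (∃s.¬B ⊓ ∀s.¬D) unsat w.r.t. T
   open: L(x₀) ⊇ {C, ∀s.¬D, ∃s.B, ∃s.¬A, ∃s.¬B} (+ ∃-successors)
2. Hence ∃s.¬B ⊑ ∃s.D: not entailed.

No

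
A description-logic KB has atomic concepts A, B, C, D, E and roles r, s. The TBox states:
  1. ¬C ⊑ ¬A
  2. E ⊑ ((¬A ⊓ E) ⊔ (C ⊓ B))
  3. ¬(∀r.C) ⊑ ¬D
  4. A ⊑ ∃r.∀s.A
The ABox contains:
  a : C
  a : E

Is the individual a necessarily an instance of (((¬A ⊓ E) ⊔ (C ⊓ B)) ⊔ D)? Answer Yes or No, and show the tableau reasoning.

1. a : (((¬A ⊓ E) ⊔ (C ⊓ B)) ⊔ D)?  L(a) = {C, E} ∪ {(((A ⊔ ¬E) ⊓ (¬C ⊔ ¬B)) ⊓ ¬D)}
   clash {E, ¬E} at a — a ∈ (((¬A ⊓ E) ⊔ (C ⊓ B)) ⊔ D)
2. Hence a : (((¬A ⊓ E) ⊔ (C ⊓ B)) ⊔ D): entailed.

Yes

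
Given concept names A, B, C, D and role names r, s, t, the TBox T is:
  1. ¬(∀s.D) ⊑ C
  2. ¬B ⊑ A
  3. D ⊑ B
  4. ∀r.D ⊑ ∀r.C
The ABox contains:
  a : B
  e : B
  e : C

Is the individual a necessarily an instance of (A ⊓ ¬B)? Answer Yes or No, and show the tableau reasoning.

1. a : (A ⊓ ¬B)?  L(a) = {B} ∪ {(¬A ⊔ B)}
   open: L(a) ⊇ {B, ∀s.D, ∃r.¬D} (+ ∃-successors) — a ∉ (A ⊓ ¬B) possible
2. Hence a : (A ⊓ ¬B): not entailed.

No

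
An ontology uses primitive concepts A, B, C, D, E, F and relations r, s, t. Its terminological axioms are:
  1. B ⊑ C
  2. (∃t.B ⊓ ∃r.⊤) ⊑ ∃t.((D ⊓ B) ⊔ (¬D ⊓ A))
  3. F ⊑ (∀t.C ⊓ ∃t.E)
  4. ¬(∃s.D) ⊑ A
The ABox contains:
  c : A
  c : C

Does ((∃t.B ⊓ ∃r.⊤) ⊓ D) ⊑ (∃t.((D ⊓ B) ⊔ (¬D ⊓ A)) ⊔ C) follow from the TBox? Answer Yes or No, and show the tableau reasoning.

1. ((∃t.B ⊓ ∃r.⊤) ⊓ D) ⊑ (∃t.((D ⊓ B) ⊔ (¬D ⊓ A)) ⊔ C)  ⇔  (((∃t.B ⊓ ∃r.⊤) ⊓ D) ⊓ (∀t.((¬D ⊔ ¬B) ⊓ (D ⊔ ¬A)) ⊓ ¬C)) unsat w.r.t. T
   all branches close; clash {C, ¬C} at x₀
2. Hence ((∃t.B ⊓ ∃r.⊤) ⊓ D) ⊑ (∃t.((D ⊓ B) ⊔ (¬D ⊓ A)) ⊔ C): entailed.

Yes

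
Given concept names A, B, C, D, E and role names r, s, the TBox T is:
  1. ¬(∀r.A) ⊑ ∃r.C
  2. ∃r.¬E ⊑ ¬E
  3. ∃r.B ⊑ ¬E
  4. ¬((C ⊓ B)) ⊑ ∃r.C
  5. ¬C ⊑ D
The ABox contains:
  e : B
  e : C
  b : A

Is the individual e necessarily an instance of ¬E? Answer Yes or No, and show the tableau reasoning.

1. e : ¬E?  L(e) = {B, C} ∪ {E}
   open: L(e) ⊇ {B, C, E, ∀r.A, ∀r.E, …} — e ∉ ¬E possible
2. Hence e : ¬E: not entailed.

No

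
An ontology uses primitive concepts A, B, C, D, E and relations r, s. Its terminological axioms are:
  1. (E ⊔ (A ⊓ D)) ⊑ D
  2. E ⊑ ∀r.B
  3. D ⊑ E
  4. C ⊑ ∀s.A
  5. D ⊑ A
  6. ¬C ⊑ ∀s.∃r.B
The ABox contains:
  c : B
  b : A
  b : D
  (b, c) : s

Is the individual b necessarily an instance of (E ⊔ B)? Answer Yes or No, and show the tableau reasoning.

Yes

1. b : (E ⊔ B)?  L(b) = {A, D} ∪ {(¬E ⊓ ¬B)}
   clash {E, ¬E} at b — b ∈ (E ⊔ B)
2. Hence b : (E ⊔ B): entailed.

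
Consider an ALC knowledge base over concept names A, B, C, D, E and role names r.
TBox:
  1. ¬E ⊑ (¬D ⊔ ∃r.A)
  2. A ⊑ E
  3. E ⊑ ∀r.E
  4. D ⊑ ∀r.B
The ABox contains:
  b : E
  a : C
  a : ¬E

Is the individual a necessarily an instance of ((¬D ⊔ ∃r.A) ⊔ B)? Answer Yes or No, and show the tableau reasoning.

Yes

1. a : ((¬D ⊔ ∃r.A) ⊔ B)?  L(a) = {C, ¬E} ∪ {((D ⊓ ∀r.¬A) ⊓ ¬B)}
   clash {E, ¬E} at a — a ∈ ((¬D ⊔ ∃r.A) ⊔ B)
2. Hence a : ((¬D ⊔ ∃r.A) ⊔ B): entailed.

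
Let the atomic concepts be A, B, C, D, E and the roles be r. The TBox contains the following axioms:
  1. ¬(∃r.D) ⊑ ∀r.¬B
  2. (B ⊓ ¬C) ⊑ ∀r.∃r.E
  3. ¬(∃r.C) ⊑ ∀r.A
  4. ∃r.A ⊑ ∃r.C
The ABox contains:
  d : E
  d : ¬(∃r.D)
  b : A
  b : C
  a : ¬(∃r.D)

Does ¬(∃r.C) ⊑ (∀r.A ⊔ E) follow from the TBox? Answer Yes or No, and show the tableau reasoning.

1. ¬(∃r.C) ⊑ (∀r.A ⊔ E)  ⇔  (∀r.¬C ⊓ (∃r.¬A ⊓ ¬E)) unsat w.r.t. T
   all branches close; clash {A, ¬A} at an ∃-successor
2. Hence ¬(∃r.C) ⊑ (∀r.A ⊔ E): entailed.

Yes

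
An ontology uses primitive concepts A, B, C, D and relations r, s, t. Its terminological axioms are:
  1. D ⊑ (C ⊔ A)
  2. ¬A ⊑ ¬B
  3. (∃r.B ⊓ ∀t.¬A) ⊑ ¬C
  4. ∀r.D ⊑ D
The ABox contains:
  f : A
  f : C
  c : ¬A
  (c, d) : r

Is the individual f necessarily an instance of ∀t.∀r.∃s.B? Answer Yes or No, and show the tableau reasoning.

No

1. f : ∀t.∀r.∃s.B?  L(f) = {A, C} ∪ {∃t.∃r.∀s.¬B}
   open: L(f) ⊇ {A, C, ¬D, ∀r.¬B, ∃r.¬D, …} (+ ∃-successors) — f ∉ ∀t.∀r.∃s.B possible
2. Hence f : ∀t.∀r.∃s.B: not entailed.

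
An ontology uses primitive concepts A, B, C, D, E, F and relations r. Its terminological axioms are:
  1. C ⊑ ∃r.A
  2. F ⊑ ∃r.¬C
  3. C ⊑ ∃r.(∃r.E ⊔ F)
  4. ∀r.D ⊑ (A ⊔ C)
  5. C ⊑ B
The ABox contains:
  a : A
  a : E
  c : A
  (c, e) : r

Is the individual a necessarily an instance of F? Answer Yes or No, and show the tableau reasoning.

No

1. a : F?  L(a) = {A, E} ∪ {¬F}
   open: L(a) ⊇ {A, E, ¬C, ¬F, ∃r.¬D} (+ ∃-successors) — a ∉ F possible
2. Hence a : F: not entailed.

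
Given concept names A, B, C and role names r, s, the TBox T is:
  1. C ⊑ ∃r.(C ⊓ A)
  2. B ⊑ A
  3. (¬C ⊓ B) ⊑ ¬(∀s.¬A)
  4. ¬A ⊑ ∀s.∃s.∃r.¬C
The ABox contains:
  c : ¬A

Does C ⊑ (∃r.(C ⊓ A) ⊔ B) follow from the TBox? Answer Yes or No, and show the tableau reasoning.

Yes

1. C ⊑ (∃r.(C ⊓ A) ⊔ B)  ⇔  (C ⊓ (∀r.(¬C ⊔ ¬A) ⊓ ¬B)) unsat w.r.t. T
   all branches close; clash {A, ¬A} at an ∃-successor
2. Hence C ⊑ (∃r.(C ⊓ A) ⊔ B): entailed.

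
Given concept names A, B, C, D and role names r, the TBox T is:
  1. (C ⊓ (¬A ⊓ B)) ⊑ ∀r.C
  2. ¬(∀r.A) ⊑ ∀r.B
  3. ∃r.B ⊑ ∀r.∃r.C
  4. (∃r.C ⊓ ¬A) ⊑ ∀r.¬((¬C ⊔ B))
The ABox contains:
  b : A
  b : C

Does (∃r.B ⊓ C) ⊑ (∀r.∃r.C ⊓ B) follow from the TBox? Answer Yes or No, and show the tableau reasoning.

1. (∃r.B ⊓ C) ⊑ (∀r.∃r.C ⊓ B)  ⇔  ((∃r.B ⊓ C) ⊓ (∃r.∀r.¬C ⊔ ¬B)) unsat w.r.t. T
   apply at x₀: ∃r.B⊑∀r.∃r.C
   open: L(x₀) ⊇ {A, C, ¬B, ∀r.A, ∀r.∃r.C, …} (+ ∃-successors)
2. Hence (∃r.B ⊓ C) ⊑ (∀r.∃r.C ⊓ B): not entailed.

No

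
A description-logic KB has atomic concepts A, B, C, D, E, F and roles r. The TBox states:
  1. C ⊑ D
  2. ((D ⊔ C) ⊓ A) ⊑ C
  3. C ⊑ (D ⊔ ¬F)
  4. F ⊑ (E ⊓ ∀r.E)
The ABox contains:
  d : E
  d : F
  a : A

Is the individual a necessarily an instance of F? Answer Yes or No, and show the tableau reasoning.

1. a : F?  L(a) = {A} ∪ {¬F}
   open: L(a) ⊇ {A, ¬C, ¬D, ¬F} — a ∉ F possible
2. Hence a : F: not entailed.

No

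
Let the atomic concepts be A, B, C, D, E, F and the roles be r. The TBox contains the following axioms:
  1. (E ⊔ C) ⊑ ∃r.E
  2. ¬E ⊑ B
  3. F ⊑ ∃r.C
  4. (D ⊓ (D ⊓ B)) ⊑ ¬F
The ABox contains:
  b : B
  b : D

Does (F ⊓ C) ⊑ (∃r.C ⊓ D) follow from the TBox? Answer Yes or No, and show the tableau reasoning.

No

1. (F ⊓ C) ⊑ (∃r.C ⊓ D)  ⇔  ((F ⊓ C) ⊓ (∀r.¬C ⊔ ¬D)) unsat w.r.t. T
   apply at x₀: F⊑∃r.C
   open: L(x₀) ⊇ {C, E, F, ¬D, ∃r.C, …} (+ ∃-successors)
2. Hence (F ⊓ C) ⊑ (∃r.C ⊓ D): not entailed.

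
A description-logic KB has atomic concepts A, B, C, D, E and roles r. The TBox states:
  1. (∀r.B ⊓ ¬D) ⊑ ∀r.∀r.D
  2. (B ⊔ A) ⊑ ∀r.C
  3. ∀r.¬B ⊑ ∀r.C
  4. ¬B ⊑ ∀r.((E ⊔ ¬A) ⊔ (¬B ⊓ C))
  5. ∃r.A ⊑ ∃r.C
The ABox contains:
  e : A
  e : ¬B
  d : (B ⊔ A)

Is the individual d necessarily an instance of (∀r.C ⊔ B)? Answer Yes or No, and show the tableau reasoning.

1. d : (∀r.C ⊔ B)?  L(d) = {(B ⊔ A)} ∪ {(∃r.¬C ⊓ ¬B)}
   clash {C, ¬C} at an ∃-successor — d ∈ (∀r.C ⊔ B)
2. Hence d : (∀r.C ⊔ B): entailed.

Yes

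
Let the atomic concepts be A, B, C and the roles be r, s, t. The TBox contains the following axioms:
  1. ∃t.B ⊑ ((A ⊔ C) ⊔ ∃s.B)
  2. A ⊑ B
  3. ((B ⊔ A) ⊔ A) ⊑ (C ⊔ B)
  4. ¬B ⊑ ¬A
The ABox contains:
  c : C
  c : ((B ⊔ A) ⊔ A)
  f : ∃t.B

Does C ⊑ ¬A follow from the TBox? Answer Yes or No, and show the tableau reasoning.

No

1. C ⊑ ¬A  ⇔  (C ⊓ A) unsat w.r.t. T
   apply at x₀: A⊑B
   open: L(x₀) ⊇ {A, B, C, ∀t.¬B}
2. Hence C ⊑ ¬A: not entailed.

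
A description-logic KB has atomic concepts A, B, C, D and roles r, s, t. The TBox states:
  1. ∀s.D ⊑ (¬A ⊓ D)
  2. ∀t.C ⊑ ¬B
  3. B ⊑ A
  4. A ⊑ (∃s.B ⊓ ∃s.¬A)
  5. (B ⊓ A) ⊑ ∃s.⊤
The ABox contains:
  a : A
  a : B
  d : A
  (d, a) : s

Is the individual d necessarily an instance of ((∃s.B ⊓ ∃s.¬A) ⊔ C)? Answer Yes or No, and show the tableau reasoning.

Yes

1. d : ((∃s.B ⊓ ∃s.¬A) ⊔ C)?  L(d) = {A} ∪ {((∀s.¬B ⊔ ∀s.A) ⊓ ¬C)}
   clash {A, ¬A} at d — d ∈ ((∃s.B ⊓ ∃s.¬A) ⊔ C)
2. Hence d : ((∃s.B ⊓ ∃s.¬A) ⊔ C): entailed.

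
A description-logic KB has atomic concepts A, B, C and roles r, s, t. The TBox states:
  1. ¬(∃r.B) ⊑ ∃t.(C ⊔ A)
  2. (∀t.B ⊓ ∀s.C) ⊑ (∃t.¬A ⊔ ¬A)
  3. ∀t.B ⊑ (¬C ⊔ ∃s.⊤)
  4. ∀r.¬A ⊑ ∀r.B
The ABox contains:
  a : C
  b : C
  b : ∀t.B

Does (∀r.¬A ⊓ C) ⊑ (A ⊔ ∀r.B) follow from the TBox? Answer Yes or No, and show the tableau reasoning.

Yes

1. (∀r.¬A ⊓ C) ⊑ (A ⊔ ∀r.B)  ⇔  ((∀r.¬A ⊓ C) ⊓ (¬A ⊓ ∃r.¬B)) unsat w.r.t. T
   all branches close; clash {B, ¬B} at an ∃-successor
2. Hence (∀r.¬A ⊓ C) ⊑ (A ⊔ ∀r.B): entailed.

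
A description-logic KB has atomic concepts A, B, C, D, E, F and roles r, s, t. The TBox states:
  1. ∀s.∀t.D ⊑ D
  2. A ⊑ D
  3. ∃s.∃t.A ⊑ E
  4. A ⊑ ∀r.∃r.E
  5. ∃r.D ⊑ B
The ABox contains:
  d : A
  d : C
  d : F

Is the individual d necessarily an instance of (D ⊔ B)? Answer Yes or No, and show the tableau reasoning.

Yes

1. d : (D ⊔ B)?  L(d) = {A, C, F} ∪ {(¬D ⊓ ¬B)}
   clash {D, ¬D} at d — d ∈ (D ⊔ B)
2. Hence d : (D ⊔ B): entailed.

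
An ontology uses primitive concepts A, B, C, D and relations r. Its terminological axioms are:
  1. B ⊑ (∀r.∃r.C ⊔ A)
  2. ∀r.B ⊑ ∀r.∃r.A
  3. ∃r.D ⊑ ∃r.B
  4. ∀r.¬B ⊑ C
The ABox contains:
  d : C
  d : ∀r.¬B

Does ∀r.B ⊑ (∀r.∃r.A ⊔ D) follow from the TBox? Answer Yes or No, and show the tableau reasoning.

Yes

1. ∀r.B ⊑ (∀r.∃r.A ⊔ D)  ⇔  (∀r.B ⊓ (∃r.∀r.¬A ⊓ ¬D)) unsat w.r.t. T
   all branches close; clash {A, ¬A} at an ∃-successor
2. Hence ∀r.B ⊑ (∀r.∃r.A ⊔ D): entailed.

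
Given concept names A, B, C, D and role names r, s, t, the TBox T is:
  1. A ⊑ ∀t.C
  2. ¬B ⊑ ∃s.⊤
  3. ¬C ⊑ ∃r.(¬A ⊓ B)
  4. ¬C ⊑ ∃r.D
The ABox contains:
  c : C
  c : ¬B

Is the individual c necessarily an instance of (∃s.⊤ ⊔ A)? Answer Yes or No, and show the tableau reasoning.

Yes

1. c : (∃s.⊤ ⊔ A)?  L(c) = {C, ¬B} ∪ {(∀s.⊥ ⊓ ¬A)}
   clash ⊥ at an ∃-successor — c ∈ (∃s.⊤ ⊔ A)
2. Hence c : (∃s.⊤ ⊔ A): entailed.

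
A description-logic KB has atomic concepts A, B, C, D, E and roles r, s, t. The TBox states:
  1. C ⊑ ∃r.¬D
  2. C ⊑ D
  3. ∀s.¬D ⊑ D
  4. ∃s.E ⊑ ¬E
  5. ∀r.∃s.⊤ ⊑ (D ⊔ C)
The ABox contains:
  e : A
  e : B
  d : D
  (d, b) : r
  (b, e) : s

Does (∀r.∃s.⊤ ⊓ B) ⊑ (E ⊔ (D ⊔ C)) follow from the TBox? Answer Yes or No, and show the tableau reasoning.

1. (∀r.∃s.⊤ ⊓ B) ⊑ (E ⊔ (D ⊔ C))  ⇔  ((∀r.∃s.⊤ ⊓ B) ⊓ (¬E ⊓ (¬D ⊓ ¬C))) unsat w.r.t. T
   all branches close; clash {D, ¬D} at x₀
2. Hence (∀r.∃s.⊤ ⊓ B) ⊑ (E ⊔ (D ⊔ C)): entailed.

Yes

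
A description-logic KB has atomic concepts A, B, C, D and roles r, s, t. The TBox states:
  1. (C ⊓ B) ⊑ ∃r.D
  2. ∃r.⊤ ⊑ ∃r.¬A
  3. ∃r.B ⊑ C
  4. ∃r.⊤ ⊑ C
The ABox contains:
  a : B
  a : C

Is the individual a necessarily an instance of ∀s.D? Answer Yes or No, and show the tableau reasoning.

1. a : ∀s.D?  L(a) = {B, C} ∪ {∃s.¬D}
   open: L(a) ⊇ {B, C, ∃r.D, ∃r.¬A, ∃s.¬D} (+ ∃-successors) — a ∉ ∀s.D possible
2. Hence a : ∀s.D: not entailed.

No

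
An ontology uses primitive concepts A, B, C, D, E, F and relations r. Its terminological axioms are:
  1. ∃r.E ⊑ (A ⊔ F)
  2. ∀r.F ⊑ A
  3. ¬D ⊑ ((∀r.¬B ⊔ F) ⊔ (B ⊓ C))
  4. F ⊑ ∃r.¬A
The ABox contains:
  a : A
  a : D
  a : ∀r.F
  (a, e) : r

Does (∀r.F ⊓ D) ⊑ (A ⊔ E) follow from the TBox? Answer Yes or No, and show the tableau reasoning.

1. (∀r.F ⊓ D) ⊑ (A ⊔ E)  ⇔  ((∀r.F ⊓ D) ⊓ (¬A ⊓ ¬E)) unsat w.r.t. T
   all branches close; clash {A, ¬A} at x₀
2. Hence (∀r.F ⊓ D) ⊑ (A ⊔ E): entailed.

Yes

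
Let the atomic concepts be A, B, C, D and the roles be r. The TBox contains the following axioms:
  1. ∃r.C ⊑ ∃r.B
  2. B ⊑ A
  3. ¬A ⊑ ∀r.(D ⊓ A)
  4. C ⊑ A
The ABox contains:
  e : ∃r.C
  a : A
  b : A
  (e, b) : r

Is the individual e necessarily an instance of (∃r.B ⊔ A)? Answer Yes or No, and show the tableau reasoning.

1. e : (∃r.B ⊔ A)?  L(e) = {∃r.C} ∪ {(∀r.¬B ⊓ ¬A)}
   clash {A, ¬A} at e — e ∈ (∃r.B ⊔ A)
2. Hence e : (∃r.B ⊔ A): entailed.

Yes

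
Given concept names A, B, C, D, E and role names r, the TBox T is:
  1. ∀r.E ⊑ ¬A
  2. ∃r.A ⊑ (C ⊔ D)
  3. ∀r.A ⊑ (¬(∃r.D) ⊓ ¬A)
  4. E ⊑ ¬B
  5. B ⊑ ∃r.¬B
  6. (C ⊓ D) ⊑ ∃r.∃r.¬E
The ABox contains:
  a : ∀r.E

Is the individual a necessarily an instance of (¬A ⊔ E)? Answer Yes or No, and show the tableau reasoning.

1. a : (¬A ⊔ E)?  L(a) = {∀r.E} ∪ {(A ⊓ ¬E)}
   clash {A, ¬A} at a — a ∈ (¬A ⊔ E)
2. Hence a : (¬A ⊔ E): entailed.

Yes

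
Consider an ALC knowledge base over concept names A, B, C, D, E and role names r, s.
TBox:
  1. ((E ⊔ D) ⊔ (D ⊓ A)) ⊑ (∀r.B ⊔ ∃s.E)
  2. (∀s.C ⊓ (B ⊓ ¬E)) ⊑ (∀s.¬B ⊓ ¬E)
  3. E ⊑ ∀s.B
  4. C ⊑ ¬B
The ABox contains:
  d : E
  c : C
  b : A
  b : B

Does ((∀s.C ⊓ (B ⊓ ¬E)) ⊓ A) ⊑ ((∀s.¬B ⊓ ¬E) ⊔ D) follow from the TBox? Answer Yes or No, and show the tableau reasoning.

Yes

1. ((∀s.C ⊓ (B ⊓ ¬E)) ⊓ A) ⊑ ((∀s.¬B ⊓ ¬E) ⊔ D)  ⇔  (((∀s.C ⊓ (B ⊓ ¬E)) ⊓ A) ⊓ ((∃s.B ⊔ E) ⊓ ¬D)) unsat w.r.t. T
   all branches close; clash {B, ¬B} at x₀
2. Hence ((∀s.C ⊓ (B ⊓ ¬E)) ⊓ A) ⊑ ((∀s.¬B ⊓ ¬E) ⊔ D): entailed.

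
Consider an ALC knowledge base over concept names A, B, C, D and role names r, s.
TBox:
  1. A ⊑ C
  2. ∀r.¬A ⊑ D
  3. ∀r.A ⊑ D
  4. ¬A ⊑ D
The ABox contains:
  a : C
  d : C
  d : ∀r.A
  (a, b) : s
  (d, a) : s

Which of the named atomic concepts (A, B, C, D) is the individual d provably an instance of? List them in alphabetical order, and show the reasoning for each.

{C, D}

1. d : A?  L(d) = {C, ∀r.A} ∪ {¬A}
   apply at d: ∀r.A⊑D; ¬A⊑D
   open: L(d) ⊇ {C, D, ¬A, ∀r.A} — d ∉ A possible
2. d : B?  L(d) = {C, ∀r.A} ∪ {¬B}
   apply at d: ∀r.A⊑D
   open: L(d) ⊇ {A, C, D, ¬B, ∀r.A, …} (+ ∃-successors) — d ∉ B possible
3. d : C?  L(d) = {C, ∀r.A} ∪ {¬C}
   clash {C, ¬C} at d — d ∈ C
4. d : D?  L(d) = {C, ∀r.A} ∪ {¬D}
   clash {D, ¬D} at d — d ∈ D
5. Entailed for d: {C, D}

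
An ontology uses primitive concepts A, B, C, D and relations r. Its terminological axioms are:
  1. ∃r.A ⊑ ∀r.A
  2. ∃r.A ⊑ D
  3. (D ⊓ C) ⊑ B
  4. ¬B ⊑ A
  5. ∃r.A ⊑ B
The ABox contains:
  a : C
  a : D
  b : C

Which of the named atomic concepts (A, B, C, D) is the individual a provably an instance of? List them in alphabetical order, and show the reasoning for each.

1. a : A?  L(a) = {C, D} ∪ {¬A}
   open: L(a) ⊇ {B, C, D, ¬A, ∀r.¬A} — a ∉ A possible
2. a : B?  L(a) = {C, D} ∪ {¬B}
   clash {B, ¬B} at a — a ∈ B
3. a : C?  L(a) = {C, D} ∪ {¬C}
   clash {C, ¬C} at a — a ∈ C
4. a : D?  L(a) = {C, D} ∪ {¬D}
   clash {D, ¬D} at a — a ∈ D
5. Entailed for a: {B, C, D}

{B, C, D}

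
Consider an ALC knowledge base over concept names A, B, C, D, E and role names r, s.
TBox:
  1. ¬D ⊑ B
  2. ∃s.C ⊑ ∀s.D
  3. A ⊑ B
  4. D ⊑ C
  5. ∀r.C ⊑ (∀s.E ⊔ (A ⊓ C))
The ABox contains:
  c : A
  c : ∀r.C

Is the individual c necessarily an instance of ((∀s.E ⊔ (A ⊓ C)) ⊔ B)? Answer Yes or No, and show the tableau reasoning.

1. c : ((∀s.E ⊔ (A ⊓ C)) ⊔ B)?  L(c) = {A, ∀r.C} ∪ {((∃s.¬E ⊓ (¬A ⊔ ¬C)) ⊓ ¬B)}
   clash {B, ¬B} at c — c ∈ ((∀s.E ⊔ (A ⊓ C)) ⊔ B)
2. Hence c : ((∀s.E ⊔ (A ⊓ C)) ⊔ B): entailed.

Yes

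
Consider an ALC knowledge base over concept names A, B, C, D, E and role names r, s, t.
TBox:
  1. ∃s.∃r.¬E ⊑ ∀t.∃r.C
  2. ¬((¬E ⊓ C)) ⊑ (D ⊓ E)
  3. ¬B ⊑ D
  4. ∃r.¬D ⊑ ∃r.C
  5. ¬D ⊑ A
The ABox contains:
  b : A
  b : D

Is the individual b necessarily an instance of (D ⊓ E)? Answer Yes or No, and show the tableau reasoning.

No

1. b : (D ⊓ E)?  L(b) = {A, D} ∪ {(¬D ⊔ ¬E)}
   open: L(b) ⊇ {A, C, D, ¬E, ∀r.D, …} — b ∉ (D ⊓ E) possible
2. Hence b : (D ⊓ E): not entailed.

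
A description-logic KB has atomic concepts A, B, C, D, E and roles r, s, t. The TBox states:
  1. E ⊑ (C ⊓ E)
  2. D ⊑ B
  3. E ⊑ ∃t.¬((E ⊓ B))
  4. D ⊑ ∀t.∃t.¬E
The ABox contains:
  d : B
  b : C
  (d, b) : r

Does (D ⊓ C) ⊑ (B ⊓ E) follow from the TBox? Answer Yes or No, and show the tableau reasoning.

1. (D ⊓ C) ⊑ (B ⊓ E)  ⇔  ((D ⊓ C) ⊓ (¬B ⊔ ¬E)) unsat w.r.t. T
   apply at x₀: D⊑B; D⊑∀t.∃t.¬E
   open: L(x₀) ⊇ {B, C, D, ¬E, ∀t.∃t.¬E}
2. Hence (D ⊓ C) ⊑ (B ⊓ E): not entailed.

No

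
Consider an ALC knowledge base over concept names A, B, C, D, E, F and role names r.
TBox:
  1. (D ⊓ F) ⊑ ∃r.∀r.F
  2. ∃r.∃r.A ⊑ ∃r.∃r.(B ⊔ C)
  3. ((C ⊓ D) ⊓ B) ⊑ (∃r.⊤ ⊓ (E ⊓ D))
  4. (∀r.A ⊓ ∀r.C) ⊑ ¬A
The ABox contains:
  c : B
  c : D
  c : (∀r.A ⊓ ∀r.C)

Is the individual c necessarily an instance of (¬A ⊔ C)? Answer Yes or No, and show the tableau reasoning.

Yes

1. c : (¬A ⊔ C)?  L(c) = {B, D, (∀r.A ⊓ ∀r.C)} ∪ {(A ⊓ ¬C)}
   clash {A, ¬A} at c — c ∈ (¬A ⊔ C)
2. Hence c : (¬A ⊔ C): entailed.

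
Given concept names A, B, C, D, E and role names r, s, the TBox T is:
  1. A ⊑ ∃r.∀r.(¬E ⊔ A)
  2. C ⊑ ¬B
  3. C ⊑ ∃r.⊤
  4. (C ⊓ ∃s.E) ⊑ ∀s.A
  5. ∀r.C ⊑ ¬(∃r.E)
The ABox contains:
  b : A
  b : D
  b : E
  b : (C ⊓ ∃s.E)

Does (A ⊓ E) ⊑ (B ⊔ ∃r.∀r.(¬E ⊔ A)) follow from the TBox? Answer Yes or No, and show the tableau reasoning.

1. (A ⊓ E) ⊑ (B ⊔ ∃r.∀r.(¬E ⊔ A))  ⇔  ((A ⊓ E) ⊓ (¬B ⊓ ∀r.∃r.(E ⊓ ¬A))) unsat w.r.t. T
   all branches close; clash {E, ¬E} at an ∃-successor
2. Hence (A ⊓ E) ⊑ (B ⊔ ∃r.∀r.(¬E ⊔ A)): entailed.

Yes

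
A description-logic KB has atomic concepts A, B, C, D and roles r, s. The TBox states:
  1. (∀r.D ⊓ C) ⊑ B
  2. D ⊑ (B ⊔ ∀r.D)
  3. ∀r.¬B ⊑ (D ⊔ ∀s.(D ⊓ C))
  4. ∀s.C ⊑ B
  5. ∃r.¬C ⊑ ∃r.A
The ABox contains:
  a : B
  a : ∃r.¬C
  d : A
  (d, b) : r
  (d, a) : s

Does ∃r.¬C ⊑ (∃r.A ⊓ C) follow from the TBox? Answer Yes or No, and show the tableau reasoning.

No

1. ∃r.¬C ⊑ (∃r.A ⊓ C)  ⇔  (∃r.¬C ⊓ (∀r.¬A ⊔ ¬C)) unsat w.r.t. T
   apply at x₀: ∃r.¬C⊑∃r.A
   open: L(x₀) ⊇ {¬C, ¬D, ∃r.A, ∃r.B, ∃r.¬C, …} (+ ∃-successors)
2. Hence ∃r.¬C ⊑ (∃r.A ⊓ C): not entailed.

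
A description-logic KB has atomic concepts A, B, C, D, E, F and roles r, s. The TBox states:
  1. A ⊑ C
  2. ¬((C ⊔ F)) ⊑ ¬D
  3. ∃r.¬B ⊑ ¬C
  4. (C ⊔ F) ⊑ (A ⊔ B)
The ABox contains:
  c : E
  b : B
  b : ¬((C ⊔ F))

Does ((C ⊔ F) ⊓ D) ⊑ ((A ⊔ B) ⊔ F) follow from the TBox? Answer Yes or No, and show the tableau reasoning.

1. ((C ⊔ F) ⊓ D) ⊑ ((A ⊔ B) ⊔ F)  ⇔  (((C ⊔ F) ⊓ D) ⊓ ((¬A ⊓ ¬B) ⊓ ¬F)) unsat w.r.t. T
   all branches close; clash {F, ¬F} at x₀
2. Hence ((C ⊔ F) ⊓ D) ⊑ ((A ⊔ B) ⊔ F): entailed.

Yes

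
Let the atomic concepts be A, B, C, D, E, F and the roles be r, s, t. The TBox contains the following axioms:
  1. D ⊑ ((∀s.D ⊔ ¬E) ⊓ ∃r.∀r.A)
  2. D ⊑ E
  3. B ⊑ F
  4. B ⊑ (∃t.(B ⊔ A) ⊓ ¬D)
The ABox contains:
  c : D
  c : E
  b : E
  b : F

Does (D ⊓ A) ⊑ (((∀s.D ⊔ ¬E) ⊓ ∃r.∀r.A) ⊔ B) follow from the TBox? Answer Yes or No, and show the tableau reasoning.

Yes

1. (D ⊓ A) ⊑ (((∀s.D ⊔ ¬E) ⊓ ∃r.∀r.A) ⊔ B)  ⇔  ((D ⊓ A) ⊓ (((∃s.¬D ⊓ E) ⊔ ∀r.∃r.¬A) ⊓ ¬B)) unsat w.r.t. T
   all branches close; clash {E, ¬E} at x₀
2. Hence (D ⊓ A) ⊑ (((∀s.D ⊔ ¬E) ⊓ ∃r.∀r.A) ⊔ B): entailed.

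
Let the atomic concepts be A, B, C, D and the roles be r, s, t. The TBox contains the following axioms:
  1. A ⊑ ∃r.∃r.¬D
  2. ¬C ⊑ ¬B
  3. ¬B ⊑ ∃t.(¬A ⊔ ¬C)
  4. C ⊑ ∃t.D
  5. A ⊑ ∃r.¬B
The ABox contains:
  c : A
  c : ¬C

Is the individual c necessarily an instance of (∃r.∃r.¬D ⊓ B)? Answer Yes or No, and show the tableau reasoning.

1. c : (∃r.∃r.¬D ⊓ B)?  L(c) = {A, ¬C} ∪ {(∀r.∀r.D ⊔ ¬B)}
   apply at c: A⊑∃r.∃r.¬D; ¬C⊑¬B; A⊑∃r.¬B
   open: L(c) ⊇ {A, ¬B, ¬C, ∃r.¬B, ∃r.∃r.¬D, …} (+ ∃-successors) — c ∉ (∃r.∃r.¬D ⊓ B) possible
2. Hence c : (∃r.∃r.¬D ⊓ B): not entailed.

No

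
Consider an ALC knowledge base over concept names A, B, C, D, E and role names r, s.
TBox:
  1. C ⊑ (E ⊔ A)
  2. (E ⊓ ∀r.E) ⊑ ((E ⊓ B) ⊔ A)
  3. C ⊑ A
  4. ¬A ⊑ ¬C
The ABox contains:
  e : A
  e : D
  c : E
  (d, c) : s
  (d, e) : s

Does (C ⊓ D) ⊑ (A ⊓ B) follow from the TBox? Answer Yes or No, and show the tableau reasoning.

No

1. (C ⊓ D) ⊑ (A ⊓ B)  ⇔  ((C ⊓ D) ⊓ (¬A ⊔ ¬B)) unsat w.r.t. T
   apply at x₀: C⊑(E ⊔ A); C⊑A
   open: L(x₀) ⊇ {A, C, D, ¬B, ¬E}
2. Hence (C ⊓ D) ⊑ (A ⊓ B): not entailed.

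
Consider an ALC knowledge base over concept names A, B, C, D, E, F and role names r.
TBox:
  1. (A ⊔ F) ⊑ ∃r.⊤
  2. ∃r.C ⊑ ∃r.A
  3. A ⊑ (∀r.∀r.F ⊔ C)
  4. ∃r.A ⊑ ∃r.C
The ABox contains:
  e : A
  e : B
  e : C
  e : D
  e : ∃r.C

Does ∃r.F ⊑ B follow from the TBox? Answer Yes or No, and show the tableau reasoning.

No

1. ∃r.F ⊑ B  ⇔  (∃r.F ⊓ ¬B) unsat w.r.t. T
   open: L(x₀) ⊇ {¬A, ¬B, ¬F, ∀r.¬A, ∀r.¬C, …} (+ ∃-successors)
2. Hence ∃r.F ⊑ B: not entailed.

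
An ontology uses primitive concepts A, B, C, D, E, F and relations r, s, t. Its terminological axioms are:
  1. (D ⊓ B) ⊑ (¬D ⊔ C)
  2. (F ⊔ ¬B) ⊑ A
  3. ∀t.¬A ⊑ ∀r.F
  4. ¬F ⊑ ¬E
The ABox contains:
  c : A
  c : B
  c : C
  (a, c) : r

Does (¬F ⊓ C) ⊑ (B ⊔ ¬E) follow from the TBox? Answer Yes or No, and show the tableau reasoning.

Yes

1. (¬F ⊓ C) ⊑ (B ⊔ ¬E)  ⇔  ((¬F ⊓ C) ⊓ (¬B ⊓ E)) unsat w.r.t. T
   all branches close; clash {E, ¬E} at x₀
2. Hence (¬F ⊓ C) ⊑ (B ⊔ ¬E): entailed.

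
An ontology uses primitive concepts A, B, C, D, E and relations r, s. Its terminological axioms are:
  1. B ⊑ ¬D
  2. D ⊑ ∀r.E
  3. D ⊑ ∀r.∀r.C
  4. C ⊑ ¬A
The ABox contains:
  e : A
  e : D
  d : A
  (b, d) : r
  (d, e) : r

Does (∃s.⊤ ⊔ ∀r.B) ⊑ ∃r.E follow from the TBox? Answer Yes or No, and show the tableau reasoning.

1. (∃s.⊤ ⊔ ∀r.B) ⊑ ∃r.E  ⇔  ((∃s.⊤ ⊔ ∀r.B) ⊓ ∀r.¬E) unsat w.r.t. T
   open: L(x₀) ⊇ {¬B, ¬C, ¬D, ∀r.¬E, ∃s.⊤} (+ ∃-successors)
2. Hence (∃s.⊤ ⊔ ∀r.B) ⊑ ∃r.E: not entailed.

No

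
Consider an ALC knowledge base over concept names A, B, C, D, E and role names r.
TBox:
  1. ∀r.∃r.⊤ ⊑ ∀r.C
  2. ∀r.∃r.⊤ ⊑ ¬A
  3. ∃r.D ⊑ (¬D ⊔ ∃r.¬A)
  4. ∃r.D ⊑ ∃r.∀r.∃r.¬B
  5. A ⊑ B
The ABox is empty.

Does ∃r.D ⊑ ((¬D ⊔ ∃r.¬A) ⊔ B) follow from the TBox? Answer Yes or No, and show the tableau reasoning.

1. ∃r.D ⊑ ((¬D ⊔ ∃r.¬A) ⊔ B)  ⇔  (∃r.D ⊓ ((D ⊓ ∀r.A) ⊓ ¬B)) unsat w.r.t. T
   all branches close; clash {B, ¬B} at x₀
2. Hence ∃r.D ⊑ ((¬D ⊔ ∃r.¬A) ⊔ B): entailed.

Yes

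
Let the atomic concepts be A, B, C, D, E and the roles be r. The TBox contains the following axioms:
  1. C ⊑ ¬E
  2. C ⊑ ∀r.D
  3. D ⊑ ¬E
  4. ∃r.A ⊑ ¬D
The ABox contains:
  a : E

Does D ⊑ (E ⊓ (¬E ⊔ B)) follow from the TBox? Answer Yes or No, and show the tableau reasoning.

1. D ⊑ (E ⊓ (¬E ⊔ B))  ⇔  (D ⊓ (¬E ⊔ (E ⊓ ¬B))) unsat w.r.t. T
   apply at x₀: D⊑¬E
   open: L(x₀) ⊇ {D, ¬C, ¬E, ∀r.¬A}
2. Hence D ⊑ (E ⊓ (¬E ⊔ B)): not entailed.

No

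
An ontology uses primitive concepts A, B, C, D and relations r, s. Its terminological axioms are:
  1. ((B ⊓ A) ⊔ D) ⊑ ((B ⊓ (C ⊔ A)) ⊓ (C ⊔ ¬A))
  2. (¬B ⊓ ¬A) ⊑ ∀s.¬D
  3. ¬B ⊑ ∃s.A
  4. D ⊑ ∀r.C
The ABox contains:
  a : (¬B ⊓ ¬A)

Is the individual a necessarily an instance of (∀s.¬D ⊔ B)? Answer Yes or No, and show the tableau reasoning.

Yes

1. a : (∀s.¬D ⊔ B)?  L(a) = {(¬B ⊓ ¬A)} ∪ {(∃s.D ⊓ ¬B)}
   clash {B, ¬B} at a — a ∈ (∀s.¬D ⊔ B)
2. Hence a : (∀s.¬D ⊔ B): entailed.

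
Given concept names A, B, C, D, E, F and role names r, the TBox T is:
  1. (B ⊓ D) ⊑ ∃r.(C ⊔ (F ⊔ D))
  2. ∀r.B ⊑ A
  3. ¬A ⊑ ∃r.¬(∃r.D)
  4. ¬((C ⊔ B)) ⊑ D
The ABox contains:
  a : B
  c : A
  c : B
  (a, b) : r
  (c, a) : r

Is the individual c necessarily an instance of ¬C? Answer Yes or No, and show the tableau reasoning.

No

1. c : ¬C?  L(c) = {A, B} ∪ {C}
   open: L(c) ⊇ {A, B, C, ¬D} — c ∉ ¬C possible
2. Hence c : ¬C: not entailed.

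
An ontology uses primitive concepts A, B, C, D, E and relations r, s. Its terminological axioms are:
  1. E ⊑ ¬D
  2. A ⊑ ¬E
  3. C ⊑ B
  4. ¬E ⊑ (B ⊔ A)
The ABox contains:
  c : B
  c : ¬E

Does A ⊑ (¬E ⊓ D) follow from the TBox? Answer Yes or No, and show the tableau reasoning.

1. A ⊑ (¬E ⊓ D)  ⇔  (A ⊓ (E ⊔ ¬D)) unsat w.r.t. T
   apply at x₀: A⊑¬E
   open: L(x₀) ⊇ {A, ¬C, ¬D, ¬E}
2. Hence A ⊑ (¬E ⊓ D): not entailed.

No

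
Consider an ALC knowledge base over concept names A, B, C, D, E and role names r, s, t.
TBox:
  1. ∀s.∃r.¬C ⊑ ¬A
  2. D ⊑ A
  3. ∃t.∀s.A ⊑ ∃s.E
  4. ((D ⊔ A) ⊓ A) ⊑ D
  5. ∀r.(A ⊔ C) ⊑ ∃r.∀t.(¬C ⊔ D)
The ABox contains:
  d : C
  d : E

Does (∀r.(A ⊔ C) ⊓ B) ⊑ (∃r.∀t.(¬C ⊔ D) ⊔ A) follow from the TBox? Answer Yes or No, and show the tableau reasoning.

1. (∀r.(A ⊔ C) ⊓ B) ⊑ (∃r.∀t.(¬C ⊔ D) ⊔ A)  ⇔  ((∀r.(A ⊔ C) ⊓ B) ⊓ (∀r.∃t.(C ⊓ ¬D) ⊓ ¬A)) unsat w.r.t. T
   all branches close; clash {A, ¬A} at x₀
2. Hence (∀r.(A ⊔ C) ⊓ B) ⊑ (∃r.∀t.(¬C ⊔ D) ⊔ A): entailed.

Yes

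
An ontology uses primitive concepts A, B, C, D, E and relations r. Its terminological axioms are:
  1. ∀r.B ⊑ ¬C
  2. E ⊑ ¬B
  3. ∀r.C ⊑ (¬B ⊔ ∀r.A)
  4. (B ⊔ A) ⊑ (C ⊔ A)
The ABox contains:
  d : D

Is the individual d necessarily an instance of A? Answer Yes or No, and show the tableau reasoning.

1. d : A?  L(d) = {D} ∪ {¬A}
   open: L(d) ⊇ {D, ¬A, ¬B, ¬E, ∃r.¬B, …} (+ ∃-successors) — d ∉ A possible
2. Hence d : A: not entailed.

No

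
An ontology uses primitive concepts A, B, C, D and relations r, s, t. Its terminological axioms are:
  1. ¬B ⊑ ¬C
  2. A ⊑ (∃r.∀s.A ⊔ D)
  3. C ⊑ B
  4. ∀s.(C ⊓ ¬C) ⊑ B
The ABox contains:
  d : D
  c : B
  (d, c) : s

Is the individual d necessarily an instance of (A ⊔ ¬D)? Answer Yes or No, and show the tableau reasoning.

1. d : (A ⊔ ¬D)?  L(d) = {D} ∪ {(¬A ⊓ D)}
   open: L(d) ⊇ {B, D, ¬A} — d ∉ (A ⊔ ¬D) possible
2. Hence d : (A ⊔ ¬D): not entailed.

No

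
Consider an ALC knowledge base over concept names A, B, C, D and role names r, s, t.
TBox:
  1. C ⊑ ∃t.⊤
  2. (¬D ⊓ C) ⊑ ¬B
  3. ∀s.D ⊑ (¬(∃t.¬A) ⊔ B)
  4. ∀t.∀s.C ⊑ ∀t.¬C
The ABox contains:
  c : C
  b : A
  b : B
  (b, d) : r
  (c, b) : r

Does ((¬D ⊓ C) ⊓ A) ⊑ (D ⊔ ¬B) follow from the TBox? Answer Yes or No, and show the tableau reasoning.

Yes

1. ((¬D ⊓ C) ⊓ A) ⊑ (D ⊔ ¬B)  ⇔  (((¬D ⊓ C) ⊓ A) ⊓ (¬D ⊓ B)) unsat w.r.t. T
   all branches close; clash {B, ¬B} at x₀
2. Hence ((¬D ⊓ C) ⊓ A) ⊑ (D ⊔ ¬B): entailed.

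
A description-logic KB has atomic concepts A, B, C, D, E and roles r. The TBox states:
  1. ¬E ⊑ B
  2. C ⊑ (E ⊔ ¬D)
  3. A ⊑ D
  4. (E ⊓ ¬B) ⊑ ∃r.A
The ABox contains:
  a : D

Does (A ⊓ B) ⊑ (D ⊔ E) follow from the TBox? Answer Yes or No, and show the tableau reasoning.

1. (A ⊓ B) ⊑ (D ⊔ E)  ⇔  ((A ⊓ B) ⊓ (¬D ⊓ ¬E)) unsat w.r.t. T
   all branches close; clash {D, ¬D} at x₀
2. Hence (A ⊓ B) ⊑ (D ⊔ E): entailed.

Yes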